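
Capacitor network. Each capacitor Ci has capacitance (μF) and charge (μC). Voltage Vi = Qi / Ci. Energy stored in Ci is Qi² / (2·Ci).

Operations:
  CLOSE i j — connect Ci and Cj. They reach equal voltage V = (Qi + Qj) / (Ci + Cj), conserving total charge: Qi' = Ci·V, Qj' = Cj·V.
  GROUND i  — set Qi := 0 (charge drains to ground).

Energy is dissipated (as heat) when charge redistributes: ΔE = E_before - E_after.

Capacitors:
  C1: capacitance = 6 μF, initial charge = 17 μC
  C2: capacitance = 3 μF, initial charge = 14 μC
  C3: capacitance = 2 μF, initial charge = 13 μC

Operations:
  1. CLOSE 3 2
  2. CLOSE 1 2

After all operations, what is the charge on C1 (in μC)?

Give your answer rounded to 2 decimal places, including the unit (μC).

Answer: 22.13 μC

Derivation:
Initial: C1(6μF, Q=17μC, V=2.83V), C2(3μF, Q=14μC, V=4.67V), C3(2μF, Q=13μC, V=6.50V)
Op 1: CLOSE 3-2: Q_total=27.00, C_total=5.00, V=5.40; Q3=10.80, Q2=16.20; dissipated=2.017
Op 2: CLOSE 1-2: Q_total=33.20, C_total=9.00, V=3.69; Q1=22.13, Q2=11.07; dissipated=6.588
Final charges: Q1=22.13, Q2=11.07, Q3=10.80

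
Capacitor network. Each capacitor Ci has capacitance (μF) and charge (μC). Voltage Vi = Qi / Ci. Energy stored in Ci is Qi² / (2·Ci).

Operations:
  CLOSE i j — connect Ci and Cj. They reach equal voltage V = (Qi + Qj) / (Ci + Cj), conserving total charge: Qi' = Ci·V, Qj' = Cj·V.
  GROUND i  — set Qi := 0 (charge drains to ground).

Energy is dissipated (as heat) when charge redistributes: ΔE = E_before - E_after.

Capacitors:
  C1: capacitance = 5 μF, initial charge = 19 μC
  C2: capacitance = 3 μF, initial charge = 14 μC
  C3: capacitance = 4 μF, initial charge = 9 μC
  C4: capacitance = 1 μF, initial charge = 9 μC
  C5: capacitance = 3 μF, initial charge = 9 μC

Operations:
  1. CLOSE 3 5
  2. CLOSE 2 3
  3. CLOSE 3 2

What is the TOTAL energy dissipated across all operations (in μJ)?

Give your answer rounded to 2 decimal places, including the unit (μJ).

Answer: 4.25 μJ

Derivation:
Initial: C1(5μF, Q=19μC, V=3.80V), C2(3μF, Q=14μC, V=4.67V), C3(4μF, Q=9μC, V=2.25V), C4(1μF, Q=9μC, V=9.00V), C5(3μF, Q=9μC, V=3.00V)
Op 1: CLOSE 3-5: Q_total=18.00, C_total=7.00, V=2.57; Q3=10.29, Q5=7.71; dissipated=0.482
Op 2: CLOSE 2-3: Q_total=24.29, C_total=7.00, V=3.47; Q2=10.41, Q3=13.88; dissipated=3.763
Op 3: CLOSE 3-2: Q_total=24.29, C_total=7.00, V=3.47; Q3=13.88, Q2=10.41; dissipated=0.000
Total dissipated: 4.245 μJ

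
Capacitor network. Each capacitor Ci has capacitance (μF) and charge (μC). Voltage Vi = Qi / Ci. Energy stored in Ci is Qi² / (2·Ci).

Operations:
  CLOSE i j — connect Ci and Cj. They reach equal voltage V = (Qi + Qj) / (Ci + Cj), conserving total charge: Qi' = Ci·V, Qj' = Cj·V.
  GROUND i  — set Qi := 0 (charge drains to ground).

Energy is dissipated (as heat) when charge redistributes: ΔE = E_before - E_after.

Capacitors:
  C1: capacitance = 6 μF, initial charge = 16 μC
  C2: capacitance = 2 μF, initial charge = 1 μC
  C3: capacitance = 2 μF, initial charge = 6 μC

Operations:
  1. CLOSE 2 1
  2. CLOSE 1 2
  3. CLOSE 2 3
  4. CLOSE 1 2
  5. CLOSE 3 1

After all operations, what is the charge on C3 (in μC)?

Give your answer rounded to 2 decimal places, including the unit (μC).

Initial: C1(6μF, Q=16μC, V=2.67V), C2(2μF, Q=1μC, V=0.50V), C3(2μF, Q=6μC, V=3.00V)
Op 1: CLOSE 2-1: Q_total=17.00, C_total=8.00, V=2.12; Q2=4.25, Q1=12.75; dissipated=3.521
Op 2: CLOSE 1-2: Q_total=17.00, C_total=8.00, V=2.12; Q1=12.75, Q2=4.25; dissipated=0.000
Op 3: CLOSE 2-3: Q_total=10.25, C_total=4.00, V=2.56; Q2=5.12, Q3=5.12; dissipated=0.383
Op 4: CLOSE 1-2: Q_total=17.88, C_total=8.00, V=2.23; Q1=13.41, Q2=4.47; dissipated=0.144
Op 5: CLOSE 3-1: Q_total=18.53, C_total=8.00, V=2.32; Q3=4.63, Q1=13.90; dissipated=0.081
Final charges: Q1=13.90, Q2=4.47, Q3=4.63

Answer: 4.63 μC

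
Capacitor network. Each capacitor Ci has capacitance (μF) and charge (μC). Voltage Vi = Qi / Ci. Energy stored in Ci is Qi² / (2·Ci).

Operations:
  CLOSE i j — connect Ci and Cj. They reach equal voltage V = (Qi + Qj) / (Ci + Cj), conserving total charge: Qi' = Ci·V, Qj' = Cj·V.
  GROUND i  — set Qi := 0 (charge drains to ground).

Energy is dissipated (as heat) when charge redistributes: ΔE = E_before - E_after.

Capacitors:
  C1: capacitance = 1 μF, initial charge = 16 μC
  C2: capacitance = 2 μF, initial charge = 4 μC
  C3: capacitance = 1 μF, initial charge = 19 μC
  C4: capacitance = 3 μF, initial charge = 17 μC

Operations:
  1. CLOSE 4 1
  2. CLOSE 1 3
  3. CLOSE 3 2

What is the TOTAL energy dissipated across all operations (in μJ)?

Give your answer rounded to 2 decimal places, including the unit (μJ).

Initial: C1(1μF, Q=16μC, V=16.00V), C2(2μF, Q=4μC, V=2.00V), C3(1μF, Q=19μC, V=19.00V), C4(3μF, Q=17μC, V=5.67V)
Op 1: CLOSE 4-1: Q_total=33.00, C_total=4.00, V=8.25; Q4=24.75, Q1=8.25; dissipated=40.042
Op 2: CLOSE 1-3: Q_total=27.25, C_total=2.00, V=13.62; Q1=13.62, Q3=13.62; dissipated=28.891
Op 3: CLOSE 3-2: Q_total=17.62, C_total=3.00, V=5.88; Q3=5.88, Q2=11.75; dissipated=45.047
Total dissipated: 113.979 μJ

Answer: 113.98 μJ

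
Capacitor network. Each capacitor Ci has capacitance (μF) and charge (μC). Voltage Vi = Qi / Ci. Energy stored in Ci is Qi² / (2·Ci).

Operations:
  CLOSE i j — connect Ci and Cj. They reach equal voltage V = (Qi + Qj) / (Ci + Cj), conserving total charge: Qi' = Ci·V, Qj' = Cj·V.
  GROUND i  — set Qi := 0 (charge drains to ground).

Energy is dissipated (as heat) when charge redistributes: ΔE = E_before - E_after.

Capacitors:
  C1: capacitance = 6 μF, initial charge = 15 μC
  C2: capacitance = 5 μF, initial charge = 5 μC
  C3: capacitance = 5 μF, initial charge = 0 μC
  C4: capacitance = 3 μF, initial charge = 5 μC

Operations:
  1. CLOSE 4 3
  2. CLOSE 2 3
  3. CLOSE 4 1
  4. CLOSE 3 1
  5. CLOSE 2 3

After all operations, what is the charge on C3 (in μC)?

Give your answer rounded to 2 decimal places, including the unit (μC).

Initial: C1(6μF, Q=15μC, V=2.50V), C2(5μF, Q=5μC, V=1.00V), C3(5μF, Q=0μC, V=0.00V), C4(3μF, Q=5μC, V=1.67V)
Op 1: CLOSE 4-3: Q_total=5.00, C_total=8.00, V=0.62; Q4=1.88, Q3=3.12; dissipated=2.604
Op 2: CLOSE 2-3: Q_total=8.12, C_total=10.00, V=0.81; Q2=4.06, Q3=4.06; dissipated=0.176
Op 3: CLOSE 4-1: Q_total=16.88, C_total=9.00, V=1.88; Q4=5.62, Q1=11.25; dissipated=3.516
Op 4: CLOSE 3-1: Q_total=15.31, C_total=11.00, V=1.39; Q3=6.96, Q1=8.35; dissipated=1.539
Op 5: CLOSE 2-3: Q_total=11.02, C_total=10.00, V=1.10; Q2=5.51, Q3=5.51; dissipated=0.420
Final charges: Q1=8.35, Q2=5.51, Q3=5.51, Q4=5.62

Answer: 5.51 μC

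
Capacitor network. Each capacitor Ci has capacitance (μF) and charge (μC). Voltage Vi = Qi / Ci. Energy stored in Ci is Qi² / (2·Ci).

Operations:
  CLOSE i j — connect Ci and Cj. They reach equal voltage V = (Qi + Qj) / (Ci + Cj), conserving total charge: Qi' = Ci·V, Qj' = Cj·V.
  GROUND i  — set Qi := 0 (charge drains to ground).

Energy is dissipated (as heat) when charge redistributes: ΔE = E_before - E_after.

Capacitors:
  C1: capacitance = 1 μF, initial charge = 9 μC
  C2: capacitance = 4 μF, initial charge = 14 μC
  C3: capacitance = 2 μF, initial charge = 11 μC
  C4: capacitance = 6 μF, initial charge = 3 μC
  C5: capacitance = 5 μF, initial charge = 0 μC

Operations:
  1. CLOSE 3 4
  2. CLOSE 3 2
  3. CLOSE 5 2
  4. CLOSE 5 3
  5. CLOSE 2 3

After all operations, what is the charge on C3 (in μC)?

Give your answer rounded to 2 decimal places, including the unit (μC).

Answer: 2.90 μC

Derivation:
Initial: C1(1μF, Q=9μC, V=9.00V), C2(4μF, Q=14μC, V=3.50V), C3(2μF, Q=11μC, V=5.50V), C4(6μF, Q=3μC, V=0.50V), C5(5μF, Q=0μC, V=0.00V)
Op 1: CLOSE 3-4: Q_total=14.00, C_total=8.00, V=1.75; Q3=3.50, Q4=10.50; dissipated=18.750
Op 2: CLOSE 3-2: Q_total=17.50, C_total=6.00, V=2.92; Q3=5.83, Q2=11.67; dissipated=2.042
Op 3: CLOSE 5-2: Q_total=11.67, C_total=9.00, V=1.30; Q5=6.48, Q2=5.19; dissipated=9.452
Op 4: CLOSE 5-3: Q_total=12.31, C_total=7.00, V=1.76; Q5=8.80, Q3=3.52; dissipated=1.875
Op 5: CLOSE 2-3: Q_total=8.70, C_total=6.00, V=1.45; Q2=5.80, Q3=2.90; dissipated=0.143
Final charges: Q1=9.00, Q2=5.80, Q3=2.90, Q4=10.50, Q5=8.80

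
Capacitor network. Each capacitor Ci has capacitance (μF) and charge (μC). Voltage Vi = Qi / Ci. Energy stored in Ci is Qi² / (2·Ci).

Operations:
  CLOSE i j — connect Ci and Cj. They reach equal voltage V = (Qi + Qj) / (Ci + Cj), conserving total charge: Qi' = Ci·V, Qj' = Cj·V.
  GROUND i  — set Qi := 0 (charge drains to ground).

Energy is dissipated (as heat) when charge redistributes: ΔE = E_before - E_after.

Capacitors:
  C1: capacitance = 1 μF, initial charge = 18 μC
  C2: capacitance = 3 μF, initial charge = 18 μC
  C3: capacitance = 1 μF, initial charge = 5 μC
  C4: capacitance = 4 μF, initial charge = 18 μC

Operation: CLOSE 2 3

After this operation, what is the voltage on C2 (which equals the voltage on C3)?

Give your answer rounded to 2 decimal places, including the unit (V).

Initial: C1(1μF, Q=18μC, V=18.00V), C2(3μF, Q=18μC, V=6.00V), C3(1μF, Q=5μC, V=5.00V), C4(4μF, Q=18μC, V=4.50V)
Op 1: CLOSE 2-3: Q_total=23.00, C_total=4.00, V=5.75; Q2=17.25, Q3=5.75; dissipated=0.375

Answer: 5.75 V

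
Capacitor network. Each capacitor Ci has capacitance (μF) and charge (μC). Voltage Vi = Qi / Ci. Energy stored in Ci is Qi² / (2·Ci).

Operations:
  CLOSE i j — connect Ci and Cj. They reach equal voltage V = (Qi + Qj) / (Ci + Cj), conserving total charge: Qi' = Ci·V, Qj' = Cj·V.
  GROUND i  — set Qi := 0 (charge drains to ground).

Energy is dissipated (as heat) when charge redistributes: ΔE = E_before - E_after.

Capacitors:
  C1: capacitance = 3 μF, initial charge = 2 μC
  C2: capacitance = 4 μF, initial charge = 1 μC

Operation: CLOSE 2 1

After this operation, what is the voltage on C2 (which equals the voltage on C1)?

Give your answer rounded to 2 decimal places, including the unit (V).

Answer: 0.43 V

Derivation:
Initial: C1(3μF, Q=2μC, V=0.67V), C2(4μF, Q=1μC, V=0.25V)
Op 1: CLOSE 2-1: Q_total=3.00, C_total=7.00, V=0.43; Q2=1.71, Q1=1.29; dissipated=0.149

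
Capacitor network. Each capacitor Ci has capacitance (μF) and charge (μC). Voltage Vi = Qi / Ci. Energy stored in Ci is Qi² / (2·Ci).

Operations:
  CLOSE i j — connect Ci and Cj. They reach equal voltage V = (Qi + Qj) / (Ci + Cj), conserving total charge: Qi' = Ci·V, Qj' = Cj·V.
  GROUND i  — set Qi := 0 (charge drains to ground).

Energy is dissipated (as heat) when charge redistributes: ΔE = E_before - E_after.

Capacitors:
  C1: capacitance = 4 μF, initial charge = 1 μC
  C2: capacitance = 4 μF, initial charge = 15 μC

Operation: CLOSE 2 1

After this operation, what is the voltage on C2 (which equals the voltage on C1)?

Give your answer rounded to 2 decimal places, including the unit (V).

Initial: C1(4μF, Q=1μC, V=0.25V), C2(4μF, Q=15μC, V=3.75V)
Op 1: CLOSE 2-1: Q_total=16.00, C_total=8.00, V=2.00; Q2=8.00, Q1=8.00; dissipated=12.250

Answer: 2.00 V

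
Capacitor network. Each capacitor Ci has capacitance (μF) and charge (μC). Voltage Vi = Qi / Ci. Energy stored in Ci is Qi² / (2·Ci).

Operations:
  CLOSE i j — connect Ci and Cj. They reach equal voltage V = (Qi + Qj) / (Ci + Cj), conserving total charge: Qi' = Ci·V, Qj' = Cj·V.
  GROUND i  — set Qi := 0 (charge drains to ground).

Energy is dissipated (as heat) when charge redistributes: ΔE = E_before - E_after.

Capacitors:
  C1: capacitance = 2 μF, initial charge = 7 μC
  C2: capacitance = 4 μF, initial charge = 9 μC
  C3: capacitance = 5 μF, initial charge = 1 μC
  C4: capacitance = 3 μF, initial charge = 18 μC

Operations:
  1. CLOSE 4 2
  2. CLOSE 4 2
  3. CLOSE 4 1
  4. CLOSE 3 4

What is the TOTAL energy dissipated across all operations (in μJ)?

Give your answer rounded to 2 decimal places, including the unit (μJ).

Initial: C1(2μF, Q=7μC, V=3.50V), C2(4μF, Q=9μC, V=2.25V), C3(5μF, Q=1μC, V=0.20V), C4(3μF, Q=18μC, V=6.00V)
Op 1: CLOSE 4-2: Q_total=27.00, C_total=7.00, V=3.86; Q4=11.57, Q2=15.43; dissipated=12.054
Op 2: CLOSE 4-2: Q_total=27.00, C_total=7.00, V=3.86; Q4=11.57, Q2=15.43; dissipated=0.000
Op 3: CLOSE 4-1: Q_total=18.57, C_total=5.00, V=3.71; Q4=11.14, Q1=7.43; dissipated=0.077
Op 4: CLOSE 3-4: Q_total=12.14, C_total=8.00, V=1.52; Q3=7.59, Q4=4.55; dissipated=11.578
Total dissipated: 23.708 μJ

Answer: 23.71 μJ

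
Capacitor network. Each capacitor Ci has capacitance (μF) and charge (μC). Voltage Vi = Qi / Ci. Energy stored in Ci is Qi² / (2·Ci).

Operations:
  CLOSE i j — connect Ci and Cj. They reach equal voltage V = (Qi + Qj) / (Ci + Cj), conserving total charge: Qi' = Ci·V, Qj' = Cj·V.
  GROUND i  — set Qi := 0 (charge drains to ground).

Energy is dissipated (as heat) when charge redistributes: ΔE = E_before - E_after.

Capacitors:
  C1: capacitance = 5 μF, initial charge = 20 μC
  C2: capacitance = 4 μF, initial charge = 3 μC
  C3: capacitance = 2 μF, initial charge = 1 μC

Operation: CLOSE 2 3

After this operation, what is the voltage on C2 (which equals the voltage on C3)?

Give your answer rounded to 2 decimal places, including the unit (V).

Answer: 0.67 V

Derivation:
Initial: C1(5μF, Q=20μC, V=4.00V), C2(4μF, Q=3μC, V=0.75V), C3(2μF, Q=1μC, V=0.50V)
Op 1: CLOSE 2-3: Q_total=4.00, C_total=6.00, V=0.67; Q2=2.67, Q3=1.33; dissipated=0.042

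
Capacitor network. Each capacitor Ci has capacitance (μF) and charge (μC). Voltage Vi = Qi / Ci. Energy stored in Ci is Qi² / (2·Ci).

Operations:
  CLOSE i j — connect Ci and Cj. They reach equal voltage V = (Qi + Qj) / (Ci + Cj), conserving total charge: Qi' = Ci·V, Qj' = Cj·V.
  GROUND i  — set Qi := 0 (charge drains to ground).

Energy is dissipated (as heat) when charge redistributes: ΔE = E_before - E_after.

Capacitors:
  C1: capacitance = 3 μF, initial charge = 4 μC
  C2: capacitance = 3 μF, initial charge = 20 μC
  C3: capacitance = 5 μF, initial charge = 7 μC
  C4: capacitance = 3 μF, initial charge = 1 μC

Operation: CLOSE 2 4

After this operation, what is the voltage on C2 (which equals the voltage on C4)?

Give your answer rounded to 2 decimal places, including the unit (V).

Answer: 3.50 V

Derivation:
Initial: C1(3μF, Q=4μC, V=1.33V), C2(3μF, Q=20μC, V=6.67V), C3(5μF, Q=7μC, V=1.40V), C4(3μF, Q=1μC, V=0.33V)
Op 1: CLOSE 2-4: Q_total=21.00, C_total=6.00, V=3.50; Q2=10.50, Q4=10.50; dissipated=30.083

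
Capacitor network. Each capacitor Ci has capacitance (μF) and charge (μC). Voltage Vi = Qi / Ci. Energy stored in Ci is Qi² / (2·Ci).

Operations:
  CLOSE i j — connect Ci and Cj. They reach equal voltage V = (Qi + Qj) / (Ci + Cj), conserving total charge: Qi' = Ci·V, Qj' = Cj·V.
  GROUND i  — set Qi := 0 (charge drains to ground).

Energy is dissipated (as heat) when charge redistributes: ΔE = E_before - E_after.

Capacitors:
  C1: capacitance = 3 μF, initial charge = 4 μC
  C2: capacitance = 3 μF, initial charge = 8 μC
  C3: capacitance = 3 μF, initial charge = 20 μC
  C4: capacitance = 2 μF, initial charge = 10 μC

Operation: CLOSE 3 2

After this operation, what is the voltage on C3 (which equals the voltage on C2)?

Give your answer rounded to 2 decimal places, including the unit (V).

Initial: C1(3μF, Q=4μC, V=1.33V), C2(3μF, Q=8μC, V=2.67V), C3(3μF, Q=20μC, V=6.67V), C4(2μF, Q=10μC, V=5.00V)
Op 1: CLOSE 3-2: Q_total=28.00, C_total=6.00, V=4.67; Q3=14.00, Q2=14.00; dissipated=12.000

Answer: 4.67 V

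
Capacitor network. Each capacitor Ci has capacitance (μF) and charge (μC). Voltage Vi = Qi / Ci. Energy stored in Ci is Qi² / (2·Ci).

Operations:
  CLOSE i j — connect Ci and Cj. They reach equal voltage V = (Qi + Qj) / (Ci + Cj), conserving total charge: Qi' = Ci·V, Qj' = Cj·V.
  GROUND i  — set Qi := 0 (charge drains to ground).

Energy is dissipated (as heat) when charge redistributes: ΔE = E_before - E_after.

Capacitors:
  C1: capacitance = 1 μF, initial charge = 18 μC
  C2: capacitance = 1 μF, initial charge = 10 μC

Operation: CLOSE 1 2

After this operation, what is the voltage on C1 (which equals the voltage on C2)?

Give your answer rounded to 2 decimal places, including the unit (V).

Answer: 14.00 V

Derivation:
Initial: C1(1μF, Q=18μC, V=18.00V), C2(1μF, Q=10μC, V=10.00V)
Op 1: CLOSE 1-2: Q_total=28.00, C_total=2.00, V=14.00; Q1=14.00, Q2=14.00; dissipated=16.000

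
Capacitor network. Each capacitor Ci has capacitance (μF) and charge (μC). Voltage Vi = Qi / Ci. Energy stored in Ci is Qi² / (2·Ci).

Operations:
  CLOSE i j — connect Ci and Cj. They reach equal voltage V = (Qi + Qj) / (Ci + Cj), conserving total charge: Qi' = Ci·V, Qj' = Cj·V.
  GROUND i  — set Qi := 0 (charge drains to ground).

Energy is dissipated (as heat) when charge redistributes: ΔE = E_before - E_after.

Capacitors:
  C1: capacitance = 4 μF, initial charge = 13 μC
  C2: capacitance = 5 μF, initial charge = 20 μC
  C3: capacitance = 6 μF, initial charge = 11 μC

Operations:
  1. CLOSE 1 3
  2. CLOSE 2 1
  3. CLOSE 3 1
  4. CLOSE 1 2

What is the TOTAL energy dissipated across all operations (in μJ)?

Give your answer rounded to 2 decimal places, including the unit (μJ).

Answer: 6.52 μJ

Derivation:
Initial: C1(4μF, Q=13μC, V=3.25V), C2(5μF, Q=20μC, V=4.00V), C3(6μF, Q=11μC, V=1.83V)
Op 1: CLOSE 1-3: Q_total=24.00, C_total=10.00, V=2.40; Q1=9.60, Q3=14.40; dissipated=2.408
Op 2: CLOSE 2-1: Q_total=29.60, C_total=9.00, V=3.29; Q2=16.44, Q1=13.16; dissipated=2.844
Op 3: CLOSE 3-1: Q_total=27.56, C_total=10.00, V=2.76; Q3=16.53, Q1=11.02; dissipated=0.948
Op 4: CLOSE 1-2: Q_total=27.47, C_total=9.00, V=3.05; Q1=12.21, Q2=15.26; dissipated=0.316
Total dissipated: 6.517 μJ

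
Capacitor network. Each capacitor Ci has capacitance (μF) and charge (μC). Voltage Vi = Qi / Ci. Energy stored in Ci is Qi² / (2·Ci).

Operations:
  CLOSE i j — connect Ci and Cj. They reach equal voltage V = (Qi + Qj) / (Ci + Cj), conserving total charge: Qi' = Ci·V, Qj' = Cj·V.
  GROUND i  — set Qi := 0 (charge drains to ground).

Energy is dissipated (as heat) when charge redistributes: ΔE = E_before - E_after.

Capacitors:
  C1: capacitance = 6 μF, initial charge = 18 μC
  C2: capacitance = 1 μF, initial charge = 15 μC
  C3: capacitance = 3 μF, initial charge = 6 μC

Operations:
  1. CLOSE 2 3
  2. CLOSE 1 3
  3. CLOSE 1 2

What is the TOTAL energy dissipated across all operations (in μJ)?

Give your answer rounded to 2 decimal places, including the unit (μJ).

Answer: 69.40 μJ

Derivation:
Initial: C1(6μF, Q=18μC, V=3.00V), C2(1μF, Q=15μC, V=15.00V), C3(3μF, Q=6μC, V=2.00V)
Op 1: CLOSE 2-3: Q_total=21.00, C_total=4.00, V=5.25; Q2=5.25, Q3=15.75; dissipated=63.375
Op 2: CLOSE 1-3: Q_total=33.75, C_total=9.00, V=3.75; Q1=22.50, Q3=11.25; dissipated=5.062
Op 3: CLOSE 1-2: Q_total=27.75, C_total=7.00, V=3.96; Q1=23.79, Q2=3.96; dissipated=0.964
Total dissipated: 69.402 μJ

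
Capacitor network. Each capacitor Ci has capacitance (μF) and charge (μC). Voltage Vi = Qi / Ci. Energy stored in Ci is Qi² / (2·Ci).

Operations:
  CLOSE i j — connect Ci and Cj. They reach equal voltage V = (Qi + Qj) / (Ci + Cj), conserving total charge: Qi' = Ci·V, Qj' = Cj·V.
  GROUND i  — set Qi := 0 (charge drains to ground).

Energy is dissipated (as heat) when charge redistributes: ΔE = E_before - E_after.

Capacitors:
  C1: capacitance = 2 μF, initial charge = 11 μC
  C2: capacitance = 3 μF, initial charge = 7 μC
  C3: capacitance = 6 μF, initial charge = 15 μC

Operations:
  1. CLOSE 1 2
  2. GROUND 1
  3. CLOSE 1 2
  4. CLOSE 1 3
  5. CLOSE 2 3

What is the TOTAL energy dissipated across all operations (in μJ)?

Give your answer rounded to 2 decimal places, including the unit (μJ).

Answer: 26.90 μJ

Derivation:
Initial: C1(2μF, Q=11μC, V=5.50V), C2(3μF, Q=7μC, V=2.33V), C3(6μF, Q=15μC, V=2.50V)
Op 1: CLOSE 1-2: Q_total=18.00, C_total=5.00, V=3.60; Q1=7.20, Q2=10.80; dissipated=6.017
Op 2: GROUND 1: Q1=0; energy lost=12.960
Op 3: CLOSE 1-2: Q_total=10.80, C_total=5.00, V=2.16; Q1=4.32, Q2=6.48; dissipated=7.776
Op 4: CLOSE 1-3: Q_total=19.32, C_total=8.00, V=2.42; Q1=4.83, Q3=14.49; dissipated=0.087
Op 5: CLOSE 2-3: Q_total=20.97, C_total=9.00, V=2.33; Q2=6.99, Q3=13.98; dissipated=0.065
Total dissipated: 26.904 μJ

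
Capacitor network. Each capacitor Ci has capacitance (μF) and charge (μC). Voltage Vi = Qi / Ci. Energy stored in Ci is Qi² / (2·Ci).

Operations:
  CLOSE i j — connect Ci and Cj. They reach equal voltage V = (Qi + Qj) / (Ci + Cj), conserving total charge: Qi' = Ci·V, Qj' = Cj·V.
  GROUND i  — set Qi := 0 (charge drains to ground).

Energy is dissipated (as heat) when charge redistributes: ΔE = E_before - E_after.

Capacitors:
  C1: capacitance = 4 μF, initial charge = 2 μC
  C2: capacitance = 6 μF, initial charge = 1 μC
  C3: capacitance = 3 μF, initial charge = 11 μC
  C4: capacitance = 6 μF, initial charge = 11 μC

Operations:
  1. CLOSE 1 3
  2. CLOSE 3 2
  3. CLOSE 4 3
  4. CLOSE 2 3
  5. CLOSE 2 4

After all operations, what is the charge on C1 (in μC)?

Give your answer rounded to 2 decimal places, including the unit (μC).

Answer: 7.43 μC

Derivation:
Initial: C1(4μF, Q=2μC, V=0.50V), C2(6μF, Q=1μC, V=0.17V), C3(3μF, Q=11μC, V=3.67V), C4(6μF, Q=11μC, V=1.83V)
Op 1: CLOSE 1-3: Q_total=13.00, C_total=7.00, V=1.86; Q1=7.43, Q3=5.57; dissipated=8.595
Op 2: CLOSE 3-2: Q_total=6.57, C_total=9.00, V=0.73; Q3=2.19, Q2=4.38; dissipated=2.858
Op 3: CLOSE 4-3: Q_total=13.19, C_total=9.00, V=1.47; Q4=8.79, Q3=4.40; dissipated=1.217
Op 4: CLOSE 2-3: Q_total=8.78, C_total=9.00, V=0.98; Q2=5.85, Q3=2.93; dissipated=0.541
Op 5: CLOSE 2-4: Q_total=14.65, C_total=12.00, V=1.22; Q2=7.32, Q4=7.32; dissipated=0.361
Final charges: Q1=7.43, Q2=7.32, Q3=2.93, Q4=7.32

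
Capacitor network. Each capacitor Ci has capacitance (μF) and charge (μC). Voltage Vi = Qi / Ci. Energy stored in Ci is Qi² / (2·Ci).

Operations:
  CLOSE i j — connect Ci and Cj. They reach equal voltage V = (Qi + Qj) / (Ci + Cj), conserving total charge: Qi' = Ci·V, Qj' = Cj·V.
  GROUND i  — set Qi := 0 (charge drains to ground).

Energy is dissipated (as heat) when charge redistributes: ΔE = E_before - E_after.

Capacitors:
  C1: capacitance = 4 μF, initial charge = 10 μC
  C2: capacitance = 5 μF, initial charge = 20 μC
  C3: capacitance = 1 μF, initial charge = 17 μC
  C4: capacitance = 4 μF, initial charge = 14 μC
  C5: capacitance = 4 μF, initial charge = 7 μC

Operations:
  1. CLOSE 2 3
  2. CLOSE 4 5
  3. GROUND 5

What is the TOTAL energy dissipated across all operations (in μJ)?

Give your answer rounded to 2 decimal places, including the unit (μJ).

Initial: C1(4μF, Q=10μC, V=2.50V), C2(5μF, Q=20μC, V=4.00V), C3(1μF, Q=17μC, V=17.00V), C4(4μF, Q=14μC, V=3.50V), C5(4μF, Q=7μC, V=1.75V)
Op 1: CLOSE 2-3: Q_total=37.00, C_total=6.00, V=6.17; Q2=30.83, Q3=6.17; dissipated=70.417
Op 2: CLOSE 4-5: Q_total=21.00, C_total=8.00, V=2.62; Q4=10.50, Q5=10.50; dissipated=3.062
Op 3: GROUND 5: Q5=0; energy lost=13.781
Total dissipated: 87.260 μJ

Answer: 87.26 μJ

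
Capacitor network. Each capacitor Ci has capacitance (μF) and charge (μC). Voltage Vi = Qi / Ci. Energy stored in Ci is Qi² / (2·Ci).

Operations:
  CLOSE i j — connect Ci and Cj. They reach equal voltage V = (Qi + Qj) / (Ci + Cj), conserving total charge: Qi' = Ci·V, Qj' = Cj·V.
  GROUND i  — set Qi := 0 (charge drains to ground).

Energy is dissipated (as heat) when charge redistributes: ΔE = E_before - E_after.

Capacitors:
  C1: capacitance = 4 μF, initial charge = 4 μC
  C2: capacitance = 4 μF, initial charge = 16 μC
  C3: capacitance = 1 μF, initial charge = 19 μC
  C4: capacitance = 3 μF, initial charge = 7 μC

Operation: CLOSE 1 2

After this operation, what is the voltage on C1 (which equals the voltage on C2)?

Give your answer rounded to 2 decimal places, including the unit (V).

Initial: C1(4μF, Q=4μC, V=1.00V), C2(4μF, Q=16μC, V=4.00V), C3(1μF, Q=19μC, V=19.00V), C4(3μF, Q=7μC, V=2.33V)
Op 1: CLOSE 1-2: Q_total=20.00, C_total=8.00, V=2.50; Q1=10.00, Q2=10.00; dissipated=9.000

Answer: 2.50 V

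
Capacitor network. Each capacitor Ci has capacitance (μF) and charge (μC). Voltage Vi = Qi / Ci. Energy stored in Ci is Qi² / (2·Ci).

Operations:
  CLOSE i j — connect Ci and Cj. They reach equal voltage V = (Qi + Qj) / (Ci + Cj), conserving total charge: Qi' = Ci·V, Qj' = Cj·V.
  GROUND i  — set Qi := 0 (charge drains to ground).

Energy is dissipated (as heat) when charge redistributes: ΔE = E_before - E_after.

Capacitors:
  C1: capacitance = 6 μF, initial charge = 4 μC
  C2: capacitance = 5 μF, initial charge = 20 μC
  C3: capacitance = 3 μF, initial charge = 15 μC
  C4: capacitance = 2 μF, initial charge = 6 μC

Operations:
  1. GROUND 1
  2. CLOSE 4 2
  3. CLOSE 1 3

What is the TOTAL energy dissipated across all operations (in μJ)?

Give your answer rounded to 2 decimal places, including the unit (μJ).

Initial: C1(6μF, Q=4μC, V=0.67V), C2(5μF, Q=20μC, V=4.00V), C3(3μF, Q=15μC, V=5.00V), C4(2μF, Q=6μC, V=3.00V)
Op 1: GROUND 1: Q1=0; energy lost=1.333
Op 2: CLOSE 4-2: Q_total=26.00, C_total=7.00, V=3.71; Q4=7.43, Q2=18.57; dissipated=0.714
Op 3: CLOSE 1-3: Q_total=15.00, C_total=9.00, V=1.67; Q1=10.00, Q3=5.00; dissipated=25.000
Total dissipated: 27.048 μJ

Answer: 27.05 μJ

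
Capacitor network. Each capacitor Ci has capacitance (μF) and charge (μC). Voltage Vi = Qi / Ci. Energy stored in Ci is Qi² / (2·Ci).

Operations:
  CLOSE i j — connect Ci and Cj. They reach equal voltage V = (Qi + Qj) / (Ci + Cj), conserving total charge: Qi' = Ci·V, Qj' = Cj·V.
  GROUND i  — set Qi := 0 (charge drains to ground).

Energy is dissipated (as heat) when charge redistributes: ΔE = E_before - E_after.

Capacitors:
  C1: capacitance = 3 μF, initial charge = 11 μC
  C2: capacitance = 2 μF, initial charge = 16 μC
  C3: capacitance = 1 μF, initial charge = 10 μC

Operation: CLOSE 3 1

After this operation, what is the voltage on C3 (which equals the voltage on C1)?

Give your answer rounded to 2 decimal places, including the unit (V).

Initial: C1(3μF, Q=11μC, V=3.67V), C2(2μF, Q=16μC, V=8.00V), C3(1μF, Q=10μC, V=10.00V)
Op 1: CLOSE 3-1: Q_total=21.00, C_total=4.00, V=5.25; Q3=5.25, Q1=15.75; dissipated=15.042

Answer: 5.25 V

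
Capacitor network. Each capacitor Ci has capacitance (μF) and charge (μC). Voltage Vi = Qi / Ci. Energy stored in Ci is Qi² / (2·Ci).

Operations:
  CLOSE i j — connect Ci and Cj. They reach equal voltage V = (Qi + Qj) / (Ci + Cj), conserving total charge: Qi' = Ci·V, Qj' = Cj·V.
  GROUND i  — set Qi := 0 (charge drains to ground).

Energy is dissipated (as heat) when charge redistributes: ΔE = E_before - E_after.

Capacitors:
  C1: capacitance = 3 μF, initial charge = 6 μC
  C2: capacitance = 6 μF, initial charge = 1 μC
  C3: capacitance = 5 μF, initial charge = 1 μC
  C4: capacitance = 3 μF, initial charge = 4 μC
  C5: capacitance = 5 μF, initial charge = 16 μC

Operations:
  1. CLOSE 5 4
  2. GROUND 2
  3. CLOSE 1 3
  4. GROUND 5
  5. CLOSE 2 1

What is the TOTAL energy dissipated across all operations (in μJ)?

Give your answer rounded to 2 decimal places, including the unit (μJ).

Answer: 22.78 μJ

Derivation:
Initial: C1(3μF, Q=6μC, V=2.00V), C2(6μF, Q=1μC, V=0.17V), C3(5μF, Q=1μC, V=0.20V), C4(3μF, Q=4μC, V=1.33V), C5(5μF, Q=16μC, V=3.20V)
Op 1: CLOSE 5-4: Q_total=20.00, C_total=8.00, V=2.50; Q5=12.50, Q4=7.50; dissipated=3.267
Op 2: GROUND 2: Q2=0; energy lost=0.083
Op 3: CLOSE 1-3: Q_total=7.00, C_total=8.00, V=0.88; Q1=2.62, Q3=4.38; dissipated=3.038
Op 4: GROUND 5: Q5=0; energy lost=15.625
Op 5: CLOSE 2-1: Q_total=2.62, C_total=9.00, V=0.29; Q2=1.75, Q1=0.88; dissipated=0.766
Total dissipated: 22.778 μJ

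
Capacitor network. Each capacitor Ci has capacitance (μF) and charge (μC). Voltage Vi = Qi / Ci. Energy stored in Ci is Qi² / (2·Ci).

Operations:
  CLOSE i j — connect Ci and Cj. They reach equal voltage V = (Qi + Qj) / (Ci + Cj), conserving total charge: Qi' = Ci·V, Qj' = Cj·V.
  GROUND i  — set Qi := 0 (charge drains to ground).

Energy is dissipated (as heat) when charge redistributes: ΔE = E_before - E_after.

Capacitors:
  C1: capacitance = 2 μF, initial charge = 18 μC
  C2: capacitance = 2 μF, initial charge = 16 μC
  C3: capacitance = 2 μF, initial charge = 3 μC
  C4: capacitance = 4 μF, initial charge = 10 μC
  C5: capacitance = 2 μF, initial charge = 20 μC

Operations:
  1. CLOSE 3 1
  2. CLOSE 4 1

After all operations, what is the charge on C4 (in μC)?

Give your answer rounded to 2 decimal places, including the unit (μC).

Answer: 13.67 μC

Derivation:
Initial: C1(2μF, Q=18μC, V=9.00V), C2(2μF, Q=16μC, V=8.00V), C3(2μF, Q=3μC, V=1.50V), C4(4μF, Q=10μC, V=2.50V), C5(2μF, Q=20μC, V=10.00V)
Op 1: CLOSE 3-1: Q_total=21.00, C_total=4.00, V=5.25; Q3=10.50, Q1=10.50; dissipated=28.125
Op 2: CLOSE 4-1: Q_total=20.50, C_total=6.00, V=3.42; Q4=13.67, Q1=6.83; dissipated=5.042
Final charges: Q1=6.83, Q2=16.00, Q3=10.50, Q4=13.67, Q5=20.00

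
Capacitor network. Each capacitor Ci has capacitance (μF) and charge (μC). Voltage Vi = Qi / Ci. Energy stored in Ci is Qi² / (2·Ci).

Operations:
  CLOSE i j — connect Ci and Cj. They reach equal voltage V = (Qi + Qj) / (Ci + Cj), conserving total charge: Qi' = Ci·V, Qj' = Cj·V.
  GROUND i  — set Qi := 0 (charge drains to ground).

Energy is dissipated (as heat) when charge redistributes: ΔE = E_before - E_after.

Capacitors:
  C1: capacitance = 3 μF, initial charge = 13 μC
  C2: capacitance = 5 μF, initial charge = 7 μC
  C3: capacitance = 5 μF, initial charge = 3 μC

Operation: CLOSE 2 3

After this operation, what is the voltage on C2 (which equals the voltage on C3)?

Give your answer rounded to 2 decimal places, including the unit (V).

Answer: 1.00 V

Derivation:
Initial: C1(3μF, Q=13μC, V=4.33V), C2(5μF, Q=7μC, V=1.40V), C3(5μF, Q=3μC, V=0.60V)
Op 1: CLOSE 2-3: Q_total=10.00, C_total=10.00, V=1.00; Q2=5.00, Q3=5.00; dissipated=0.800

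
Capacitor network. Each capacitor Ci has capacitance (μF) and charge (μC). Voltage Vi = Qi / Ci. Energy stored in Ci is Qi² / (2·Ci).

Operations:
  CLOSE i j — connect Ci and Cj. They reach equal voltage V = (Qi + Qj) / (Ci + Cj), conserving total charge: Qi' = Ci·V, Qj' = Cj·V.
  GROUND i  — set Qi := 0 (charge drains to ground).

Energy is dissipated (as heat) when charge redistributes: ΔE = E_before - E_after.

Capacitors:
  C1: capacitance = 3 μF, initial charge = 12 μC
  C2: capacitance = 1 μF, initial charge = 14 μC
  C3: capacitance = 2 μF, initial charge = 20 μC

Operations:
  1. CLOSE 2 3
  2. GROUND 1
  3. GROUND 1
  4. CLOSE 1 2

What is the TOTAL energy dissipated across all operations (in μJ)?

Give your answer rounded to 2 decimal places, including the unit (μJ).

Answer: 77.50 μJ

Derivation:
Initial: C1(3μF, Q=12μC, V=4.00V), C2(1μF, Q=14μC, V=14.00V), C3(2μF, Q=20μC, V=10.00V)
Op 1: CLOSE 2-3: Q_total=34.00, C_total=3.00, V=11.33; Q2=11.33, Q3=22.67; dissipated=5.333
Op 2: GROUND 1: Q1=0; energy lost=24.000
Op 3: GROUND 1: Q1=0; energy lost=0.000
Op 4: CLOSE 1-2: Q_total=11.33, C_total=4.00, V=2.83; Q1=8.50, Q2=2.83; dissipated=48.167
Total dissipated: 77.500 μJ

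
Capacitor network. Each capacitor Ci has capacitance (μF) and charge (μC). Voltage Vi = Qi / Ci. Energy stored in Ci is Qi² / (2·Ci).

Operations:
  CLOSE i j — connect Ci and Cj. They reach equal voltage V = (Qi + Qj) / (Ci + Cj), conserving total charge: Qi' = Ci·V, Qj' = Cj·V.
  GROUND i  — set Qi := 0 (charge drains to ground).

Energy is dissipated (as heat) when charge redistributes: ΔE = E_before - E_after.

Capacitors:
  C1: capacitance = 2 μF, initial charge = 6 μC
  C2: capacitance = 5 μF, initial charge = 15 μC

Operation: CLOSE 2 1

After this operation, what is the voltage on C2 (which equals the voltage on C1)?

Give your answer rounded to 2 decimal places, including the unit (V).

Initial: C1(2μF, Q=6μC, V=3.00V), C2(5μF, Q=15μC, V=3.00V)
Op 1: CLOSE 2-1: Q_total=21.00, C_total=7.00, V=3.00; Q2=15.00, Q1=6.00; dissipated=0.000

Answer: 3.00 V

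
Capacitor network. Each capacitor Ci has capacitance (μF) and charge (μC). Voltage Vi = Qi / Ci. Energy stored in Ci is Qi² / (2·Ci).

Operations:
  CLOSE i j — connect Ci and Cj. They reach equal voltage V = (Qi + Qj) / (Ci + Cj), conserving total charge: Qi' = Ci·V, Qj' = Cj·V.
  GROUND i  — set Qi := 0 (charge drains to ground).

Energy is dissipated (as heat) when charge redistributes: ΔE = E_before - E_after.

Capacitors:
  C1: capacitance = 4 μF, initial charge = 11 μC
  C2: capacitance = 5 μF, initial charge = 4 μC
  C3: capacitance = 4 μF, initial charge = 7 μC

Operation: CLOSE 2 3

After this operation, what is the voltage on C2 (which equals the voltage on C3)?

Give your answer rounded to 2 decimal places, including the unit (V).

Answer: 1.22 V

Derivation:
Initial: C1(4μF, Q=11μC, V=2.75V), C2(5μF, Q=4μC, V=0.80V), C3(4μF, Q=7μC, V=1.75V)
Op 1: CLOSE 2-3: Q_total=11.00, C_total=9.00, V=1.22; Q2=6.11, Q3=4.89; dissipated=1.003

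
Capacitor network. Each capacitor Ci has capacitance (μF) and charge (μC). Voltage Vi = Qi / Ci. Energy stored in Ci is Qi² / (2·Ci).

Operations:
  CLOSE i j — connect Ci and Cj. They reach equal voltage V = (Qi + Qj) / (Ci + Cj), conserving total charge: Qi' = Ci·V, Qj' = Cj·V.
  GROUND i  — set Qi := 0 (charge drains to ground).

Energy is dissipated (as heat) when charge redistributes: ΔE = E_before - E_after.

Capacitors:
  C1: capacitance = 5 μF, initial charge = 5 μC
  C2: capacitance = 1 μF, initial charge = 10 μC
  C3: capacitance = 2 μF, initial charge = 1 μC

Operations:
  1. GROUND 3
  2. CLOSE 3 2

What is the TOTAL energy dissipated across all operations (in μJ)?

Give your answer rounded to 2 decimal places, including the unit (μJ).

Answer: 33.58 μJ

Derivation:
Initial: C1(5μF, Q=5μC, V=1.00V), C2(1μF, Q=10μC, V=10.00V), C3(2μF, Q=1μC, V=0.50V)
Op 1: GROUND 3: Q3=0; energy lost=0.250
Op 2: CLOSE 3-2: Q_total=10.00, C_total=3.00, V=3.33; Q3=6.67, Q2=3.33; dissipated=33.333
Total dissipated: 33.583 μJ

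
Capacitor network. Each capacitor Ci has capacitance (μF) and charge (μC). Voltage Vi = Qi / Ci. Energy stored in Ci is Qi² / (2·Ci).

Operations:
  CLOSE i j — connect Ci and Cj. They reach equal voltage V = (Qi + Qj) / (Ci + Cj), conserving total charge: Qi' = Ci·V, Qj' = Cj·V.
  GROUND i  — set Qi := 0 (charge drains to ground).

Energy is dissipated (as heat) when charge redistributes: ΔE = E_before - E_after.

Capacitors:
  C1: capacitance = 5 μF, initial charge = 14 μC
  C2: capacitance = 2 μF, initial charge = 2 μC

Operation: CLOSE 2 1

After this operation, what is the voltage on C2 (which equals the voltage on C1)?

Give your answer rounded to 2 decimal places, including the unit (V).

Initial: C1(5μF, Q=14μC, V=2.80V), C2(2μF, Q=2μC, V=1.00V)
Op 1: CLOSE 2-1: Q_total=16.00, C_total=7.00, V=2.29; Q2=4.57, Q1=11.43; dissipated=2.314

Answer: 2.29 V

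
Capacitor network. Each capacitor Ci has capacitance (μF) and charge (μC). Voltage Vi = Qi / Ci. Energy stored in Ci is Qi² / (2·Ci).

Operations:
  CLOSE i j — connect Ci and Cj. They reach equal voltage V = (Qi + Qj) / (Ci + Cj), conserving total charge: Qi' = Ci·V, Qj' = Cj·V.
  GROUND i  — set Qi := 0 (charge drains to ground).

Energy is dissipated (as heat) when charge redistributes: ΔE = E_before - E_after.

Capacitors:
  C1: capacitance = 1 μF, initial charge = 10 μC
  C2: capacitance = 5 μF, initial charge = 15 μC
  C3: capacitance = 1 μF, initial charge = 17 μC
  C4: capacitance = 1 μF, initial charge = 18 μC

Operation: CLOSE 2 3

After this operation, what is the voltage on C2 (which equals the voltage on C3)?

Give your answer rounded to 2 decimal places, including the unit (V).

Initial: C1(1μF, Q=10μC, V=10.00V), C2(5μF, Q=15μC, V=3.00V), C3(1μF, Q=17μC, V=17.00V), C4(1μF, Q=18μC, V=18.00V)
Op 1: CLOSE 2-3: Q_total=32.00, C_total=6.00, V=5.33; Q2=26.67, Q3=5.33; dissipated=81.667

Answer: 5.33 V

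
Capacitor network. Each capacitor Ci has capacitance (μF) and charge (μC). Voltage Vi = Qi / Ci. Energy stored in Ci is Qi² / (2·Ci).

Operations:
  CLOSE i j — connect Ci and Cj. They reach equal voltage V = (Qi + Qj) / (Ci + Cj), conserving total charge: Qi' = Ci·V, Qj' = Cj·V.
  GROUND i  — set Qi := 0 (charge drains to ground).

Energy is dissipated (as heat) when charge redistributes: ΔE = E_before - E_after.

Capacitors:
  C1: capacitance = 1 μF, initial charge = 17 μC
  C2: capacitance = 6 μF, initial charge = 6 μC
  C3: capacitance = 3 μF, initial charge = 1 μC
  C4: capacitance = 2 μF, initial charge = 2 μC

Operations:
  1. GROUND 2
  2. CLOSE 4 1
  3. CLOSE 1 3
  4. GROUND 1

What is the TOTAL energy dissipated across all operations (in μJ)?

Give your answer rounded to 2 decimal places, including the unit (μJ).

Initial: C1(1μF, Q=17μC, V=17.00V), C2(6μF, Q=6μC, V=1.00V), C3(3μF, Q=1μC, V=0.33V), C4(2μF, Q=2μC, V=1.00V)
Op 1: GROUND 2: Q2=0; energy lost=3.000
Op 2: CLOSE 4-1: Q_total=19.00, C_total=3.00, V=6.33; Q4=12.67, Q1=6.33; dissipated=85.333
Op 3: CLOSE 1-3: Q_total=7.33, C_total=4.00, V=1.83; Q1=1.83, Q3=5.50; dissipated=13.500
Op 4: GROUND 1: Q1=0; energy lost=1.681
Total dissipated: 103.514 μJ

Answer: 103.51 μJ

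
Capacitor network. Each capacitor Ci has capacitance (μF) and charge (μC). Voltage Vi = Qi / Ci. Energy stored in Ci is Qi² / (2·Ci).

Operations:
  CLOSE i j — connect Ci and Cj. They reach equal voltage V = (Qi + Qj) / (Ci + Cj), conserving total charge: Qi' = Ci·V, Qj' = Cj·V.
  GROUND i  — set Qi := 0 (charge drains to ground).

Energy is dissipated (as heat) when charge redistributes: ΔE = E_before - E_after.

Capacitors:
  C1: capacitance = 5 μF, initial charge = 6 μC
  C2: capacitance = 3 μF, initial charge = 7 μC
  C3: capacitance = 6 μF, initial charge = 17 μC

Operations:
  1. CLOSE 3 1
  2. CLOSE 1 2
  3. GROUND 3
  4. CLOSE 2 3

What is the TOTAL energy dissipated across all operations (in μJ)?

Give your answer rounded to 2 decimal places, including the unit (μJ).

Initial: C1(5μF, Q=6μC, V=1.20V), C2(3μF, Q=7μC, V=2.33V), C3(6μF, Q=17μC, V=2.83V)
Op 1: CLOSE 3-1: Q_total=23.00, C_total=11.00, V=2.09; Q3=12.55, Q1=10.45; dissipated=3.638
Op 2: CLOSE 1-2: Q_total=17.45, C_total=8.00, V=2.18; Q1=10.91, Q2=6.55; dissipated=0.055
Op 3: GROUND 3: Q3=0; energy lost=13.116
Op 4: CLOSE 2-3: Q_total=6.55, C_total=9.00, V=0.73; Q2=2.18, Q3=4.36; dissipated=4.760
Total dissipated: 21.569 μJ

Answer: 21.57 μJ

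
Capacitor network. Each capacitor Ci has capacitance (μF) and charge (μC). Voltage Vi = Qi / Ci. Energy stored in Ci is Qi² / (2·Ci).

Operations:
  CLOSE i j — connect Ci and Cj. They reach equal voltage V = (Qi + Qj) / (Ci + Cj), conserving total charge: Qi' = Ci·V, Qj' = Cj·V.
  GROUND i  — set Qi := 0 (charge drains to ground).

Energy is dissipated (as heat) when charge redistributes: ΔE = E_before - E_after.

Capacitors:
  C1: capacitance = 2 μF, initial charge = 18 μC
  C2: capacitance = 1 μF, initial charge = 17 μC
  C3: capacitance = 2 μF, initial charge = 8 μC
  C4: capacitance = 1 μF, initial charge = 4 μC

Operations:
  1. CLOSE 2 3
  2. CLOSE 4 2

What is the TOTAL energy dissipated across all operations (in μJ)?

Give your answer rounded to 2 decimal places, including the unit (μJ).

Initial: C1(2μF, Q=18μC, V=9.00V), C2(1μF, Q=17μC, V=17.00V), C3(2μF, Q=8μC, V=4.00V), C4(1μF, Q=4μC, V=4.00V)
Op 1: CLOSE 2-3: Q_total=25.00, C_total=3.00, V=8.33; Q2=8.33, Q3=16.67; dissipated=56.333
Op 2: CLOSE 4-2: Q_total=12.33, C_total=2.00, V=6.17; Q4=6.17, Q2=6.17; dissipated=4.694
Total dissipated: 61.028 μJ

Answer: 61.03 μJ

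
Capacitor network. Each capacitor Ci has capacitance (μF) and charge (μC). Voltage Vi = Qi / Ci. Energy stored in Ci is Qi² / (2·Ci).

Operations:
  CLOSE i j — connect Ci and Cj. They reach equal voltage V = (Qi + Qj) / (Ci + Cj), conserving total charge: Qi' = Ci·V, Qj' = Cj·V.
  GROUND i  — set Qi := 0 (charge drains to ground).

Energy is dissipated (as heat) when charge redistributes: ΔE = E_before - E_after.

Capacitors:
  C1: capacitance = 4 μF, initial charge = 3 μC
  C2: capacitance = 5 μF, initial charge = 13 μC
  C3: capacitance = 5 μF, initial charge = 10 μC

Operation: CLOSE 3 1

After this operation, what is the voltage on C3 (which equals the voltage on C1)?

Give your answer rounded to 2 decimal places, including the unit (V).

Answer: 1.44 V

Derivation:
Initial: C1(4μF, Q=3μC, V=0.75V), C2(5μF, Q=13μC, V=2.60V), C3(5μF, Q=10μC, V=2.00V)
Op 1: CLOSE 3-1: Q_total=13.00, C_total=9.00, V=1.44; Q3=7.22, Q1=5.78; dissipated=1.736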